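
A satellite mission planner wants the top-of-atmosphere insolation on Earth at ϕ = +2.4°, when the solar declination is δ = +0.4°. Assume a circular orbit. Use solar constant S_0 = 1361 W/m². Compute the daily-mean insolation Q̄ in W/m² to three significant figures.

cos h₀ = −tan(+2.4°) tan(+0.400°) = -0.0003, h₀ = 1.5711 rad.
Bracket: h₀ sin ϕ sin δ + cos ϕ cos δ sin h₀ = 1.5711×0.04188×0.00698 + 0.99912×0.99998×1.00000 = 0.000459 + 0.999100 = 0.999559.
Q̄ = (S_0/π) × [bracket] = (1361/π) × 0.999559 = 433.0 W/m².

Q̄ ≈ 433 W/m²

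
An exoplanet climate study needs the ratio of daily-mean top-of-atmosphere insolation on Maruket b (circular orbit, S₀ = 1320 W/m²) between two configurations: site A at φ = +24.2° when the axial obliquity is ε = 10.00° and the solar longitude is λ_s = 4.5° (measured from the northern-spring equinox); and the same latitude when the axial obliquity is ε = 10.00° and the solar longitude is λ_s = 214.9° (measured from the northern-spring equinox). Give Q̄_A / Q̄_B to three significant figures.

Q̄_A / Q̄_B ≈ 1.09

— Configuration A (φ=+24.2°):
Solar declination: sin δ = sin ε · sin λ_s = sin 10.00° × sin 4.5° = 0.01362, so δ = +0.781°.
cos H₀ = −tan(+24.2°) tan(+0.781°) = -0.0061, H₀ = 1.5769 rad.
Bracket: H₀ sin φ sin δ + cos φ cos δ sin H₀ = 1.5769×0.40992×0.01362 + 0.91212×0.99991×0.99998 = 0.008804 + 0.912020 = 0.920824.
Q̄ = (S₀/π) × [bracket] = (1320/π) × 0.920824 = 386.90 W/m².
— Configuration B (φ=+24.2°):
Solar declination: sin δ = sin ε · sin λ_s = sin 10.00° × sin 214.9° = -0.09935, so δ = -5.702°.
cos H₀ = −tan(+24.2°) tan(-5.702°) = 0.0449, H₀ = 1.5259 rad.
Bracket: H₀ sin φ sin δ + cos φ cos δ sin H₀ = 1.5259×0.40992×-0.09935 + 0.91212×0.99505×0.99899 = -0.062143 + 0.906688 = 0.844545.
Q̄ = (S₀/π) × [bracket] = (1320/π) × 0.844545 = 354.85 W/m².
Ratio Q̄_A / Q̄_B = 386.90 / 354.85 = 1.090.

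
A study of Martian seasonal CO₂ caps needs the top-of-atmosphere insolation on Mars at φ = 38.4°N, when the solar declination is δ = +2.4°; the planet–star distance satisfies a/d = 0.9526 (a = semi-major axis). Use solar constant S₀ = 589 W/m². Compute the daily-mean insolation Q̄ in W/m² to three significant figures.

cos H₀ = −tan(+38.4°) tan(+2.400°) = -0.0332, H₀ = 1.6040 rad.
Bracket: H₀ sin φ sin δ + cos φ cos δ sin H₀ = 1.6040×0.62115×0.04188 + 0.78369×0.99912×0.99945 = 0.041726 + 0.782570 = 0.824296.
Inverse-square distance factor (a/d)² = 0.9526² = 0.907447.
Q̄ = (S₀/π) × 0.907447 × [bracket] = (589/π) × 0.907447 × 0.824296 = 140.2 W/m².

Q̄ ≈ 140 W/m²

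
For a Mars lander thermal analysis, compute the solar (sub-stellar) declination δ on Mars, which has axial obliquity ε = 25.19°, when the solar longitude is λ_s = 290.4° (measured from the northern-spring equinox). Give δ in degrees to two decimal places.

sin δ = sin ε · sin λ_s = sin 25.19° × sin 290.4° = -0.398927.
δ = arcsin(-0.398927) = -23.51°.

δ = -23.51°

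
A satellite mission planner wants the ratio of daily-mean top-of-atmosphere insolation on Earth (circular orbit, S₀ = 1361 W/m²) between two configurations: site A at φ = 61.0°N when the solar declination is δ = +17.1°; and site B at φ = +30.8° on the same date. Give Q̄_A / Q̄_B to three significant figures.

— Configuration A (φ=+61.0°):
cos H₀ = −tan(+61.0°) tan(+17.100°) = -0.5550, H₀ = 2.1592 rad.
Bracket: H₀ sin φ sin δ + cos φ cos δ sin H₀ = 2.1592×0.87462×0.29404 + 0.48481×0.95579×0.83185 = 0.555289 + 0.385460 = 0.940749.
Q̄ = (S₀/π) × [bracket] = (1361/π) × 0.940749 = 407.55 W/m².
— Configuration B (φ=+30.8°):
cos H₀ = −tan(+30.8°) tan(+17.100°) = -0.1834, H₀ = 1.7552 rad.
Bracket: H₀ sin φ sin δ + cos φ cos δ sin H₀ = 1.7552×0.51204×0.29404 + 0.85896×0.95579×0.98304 = 0.264263 + 0.807061 = 1.071324.
Q̄ = (S₀/π) × [bracket] = (1361/π) × 1.071324 = 464.12 W/m².
Ratio Q̄_A / Q̄_B = 407.55 / 464.12 = 0.8781.

Q̄_A / Q̄_B ≈ 0.878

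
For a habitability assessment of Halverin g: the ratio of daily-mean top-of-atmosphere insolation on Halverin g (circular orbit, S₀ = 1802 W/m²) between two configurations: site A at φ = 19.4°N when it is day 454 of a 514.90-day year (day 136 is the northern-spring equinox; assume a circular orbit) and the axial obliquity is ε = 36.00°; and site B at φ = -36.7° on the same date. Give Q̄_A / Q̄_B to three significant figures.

— Configuration A (φ=+19.4°):
Solar longitude: λ_s = 360° × (454 − 136)/514.90 = 222.334°.
sin δ = sin 36.00° × sin 222.334° = -0.39585, so δ = -23.319°.
cos H₀ = −tan(+19.4°) tan(-23.319°) = 0.1518, H₀ = 1.4184 rad.
Bracket: H₀ sin φ sin δ + cos φ cos δ sin H₀ = 1.4184×0.33216×-0.39585 + 0.94322×0.91832×0.98841 = -0.186499 + 0.856139 = 0.669640.
Q̄ = (S₀/π) × [bracket] = (1802/π) × 0.669640 = 384.10 W/m².
— Configuration B (φ=-36.7°):
cos H₀ = −tan(-36.7°) tan(-23.319°) = -0.3213, H₀ = 1.8979 rad.
Bracket: H₀ sin φ sin δ + cos φ cos δ sin H₀ = 1.8979×-0.59763×-0.39585 + 0.80178×0.91832×0.94698 = 0.448990 + 0.697252 = 1.146242.
Q̄ = (S₀/π) × [bracket] = (1802/π) × 1.146242 = 657.48 W/m².
Ratio Q̄_A / Q̄_B = 384.10 / 657.48 = 0.5842.

Q̄_A / Q̄_B ≈ 0.584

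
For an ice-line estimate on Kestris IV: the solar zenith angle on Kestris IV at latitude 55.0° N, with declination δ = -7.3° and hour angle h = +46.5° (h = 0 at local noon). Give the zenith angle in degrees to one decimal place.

cos θ_z = sin φ sin δ + cos φ cos δ cos h = -0.104085 + 0.391624 = 0.287539.
θ_z = arccos(0.287539) = 73.3°.

θ_z = 73.3°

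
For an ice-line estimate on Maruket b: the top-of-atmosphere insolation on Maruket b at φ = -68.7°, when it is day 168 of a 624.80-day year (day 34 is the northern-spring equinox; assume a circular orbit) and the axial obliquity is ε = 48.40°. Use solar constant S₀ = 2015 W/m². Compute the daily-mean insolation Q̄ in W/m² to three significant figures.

Q̄ ≈ 0.00 W/m²

Solar longitude: λ_s = 360° × (168 − 34)/624.80 = 77.209°.
sin δ = sin 48.40° × sin 77.209° = 0.72924, so δ = +46.823°.
cos H₀ = −tan(-68.7°) tan(+46.823°) = 2.7335 ≥ 1 ⇒ polar night, H₀ = 0 and Q̄ = 0.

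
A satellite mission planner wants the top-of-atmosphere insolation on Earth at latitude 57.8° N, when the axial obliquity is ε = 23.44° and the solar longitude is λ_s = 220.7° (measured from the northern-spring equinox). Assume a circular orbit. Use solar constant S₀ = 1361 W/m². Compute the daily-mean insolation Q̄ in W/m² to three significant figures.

Solar declination: sin δ = sin ε · sin λ_s = sin 23.44° × sin 220.7° = -0.25940, so δ = -15.034°.
cos H₀ = −tan(+57.8°) tan(-15.034°) = 0.4265, H₀ = 1.1302 rad.
Bracket: H₀ sin φ sin δ + cos φ cos δ sin H₀ = 1.1302×0.84619×-0.25940 + 0.53288×0.96577×0.90448 = -0.248081 + 0.465481 = 0.217400.
Q̄ = (S₀/π) × [bracket] = (1361/π) × 0.217400 = 94.18 W/m².

Q̄ ≈ 94.2 W/m²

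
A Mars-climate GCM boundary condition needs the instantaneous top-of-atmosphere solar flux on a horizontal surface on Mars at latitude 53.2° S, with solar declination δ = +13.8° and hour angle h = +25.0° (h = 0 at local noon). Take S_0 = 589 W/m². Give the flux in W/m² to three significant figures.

cos θ_z = sin ϕ sin δ + cos ϕ cos δ cos h = -0.191001 + 0.527229 = 0.336228.
Flux = S_0 · cos θ_z = 589 × 0.336228 = 198.0 W/m².

198 W/m²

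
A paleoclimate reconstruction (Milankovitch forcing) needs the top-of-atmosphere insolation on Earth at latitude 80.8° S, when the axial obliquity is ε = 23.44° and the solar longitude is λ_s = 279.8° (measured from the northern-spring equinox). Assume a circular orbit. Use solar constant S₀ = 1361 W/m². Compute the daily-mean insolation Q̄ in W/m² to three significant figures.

Q̄ ≈ 527 W/m²

Solar declination: sin δ = sin ε · sin λ_s = sin 23.44° × sin 279.8° = -0.39198, so δ = -23.078°.
cos H₀ = −tan(-80.8°) tan(-23.078°) = -2.6307 ≤ −1 ⇒ polar day, H₀ = π.
Bracket: H₀ sin φ sin δ + cos φ cos δ sin H₀ = 3.1416×-0.98714×-0.39198 + 0.15988×0.91997×0.00000 = 1.215608 + 0.000000 = 1.215608.
Q̄ = (S₀/π) × [bracket] = (1361/π) × 1.215608 = 526.6 W/m².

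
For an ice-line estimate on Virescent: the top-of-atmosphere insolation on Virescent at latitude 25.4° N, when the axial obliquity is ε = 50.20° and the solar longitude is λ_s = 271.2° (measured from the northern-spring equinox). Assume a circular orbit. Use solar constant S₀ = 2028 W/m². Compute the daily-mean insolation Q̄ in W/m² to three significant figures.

Q̄ ≈ 102 W/m²

Solar declination: sin δ = sin ε · sin λ_s = sin 50.20° × sin 271.2° = -0.76812, so δ = -50.185°.
cos H₀ = −tan(+25.4°) tan(-50.185°) = 0.5696, H₀ = 0.9648 rad.
Bracket: H₀ sin φ sin δ + cos φ cos δ sin H₀ = 0.9648×0.42894×-0.76812 + 0.90334×0.64031×0.82192 = -0.317880 + 0.475413 = 0.157533.
Q̄ = (S₀/π) × [bracket] = (2028/π) × 0.157533 = 101.7 W/m².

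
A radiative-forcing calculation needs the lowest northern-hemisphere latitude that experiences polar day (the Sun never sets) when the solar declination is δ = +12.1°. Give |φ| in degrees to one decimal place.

|φ| = 77.9°

Polar day requires cos H₀ = −tan φ tan δ ≤ −1, i.e. tan φ tan δ ≥ 1.
The boundary is |tan φ| · |tan δ| = 1, so |φ| = 90° − |δ| = 90° − 12.1° = 77.9° in the northern hemisphere.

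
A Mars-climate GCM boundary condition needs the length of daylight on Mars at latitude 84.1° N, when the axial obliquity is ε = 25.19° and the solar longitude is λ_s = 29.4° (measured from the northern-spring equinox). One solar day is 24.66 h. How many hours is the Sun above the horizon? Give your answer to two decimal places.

Solar declination: sin δ = sin ε · sin λ_s = sin 25.19° × sin 29.4° = 0.20894, so δ = +12.060°.
Sunrise equation: cos H₀ = −tan φ · tan δ = -2.0675 ≤ −1, so the Sun never sets (polar day) and H₀ = π.
Daylight = 2H₀/(2π) × 24.66 h = (3.1416/π) × 24.66 = 24.66 h.

24.66 h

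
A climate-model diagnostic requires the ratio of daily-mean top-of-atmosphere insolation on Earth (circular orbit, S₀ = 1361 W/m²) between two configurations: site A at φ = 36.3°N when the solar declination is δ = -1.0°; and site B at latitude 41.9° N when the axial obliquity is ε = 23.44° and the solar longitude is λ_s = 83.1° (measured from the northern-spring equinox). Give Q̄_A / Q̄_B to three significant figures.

Q̄_A / Q̄_B ≈ 0.687

— Configuration A (φ=+36.3°):
cos H₀ = −tan(+36.3°) tan(-1.000°) = 0.0128, H₀ = 1.5580 rad.
Bracket: H₀ sin φ sin δ + cos φ cos δ sin H₀ = 1.5580×0.59201×-0.01745 + 0.80593×0.99985×0.99992 = -0.016095 + 0.805745 = 0.789650.
Q̄ = (S₀/π) × [bracket] = (1361/π) × 0.789650 = 342.09 W/m².
— Configuration B (φ=+41.9°):
Solar declination: sin δ = sin ε · sin λ_s = sin 23.44° × sin 83.1° = 0.39491, so δ = +23.260°.
cos H₀ = −tan(+41.9°) tan(+23.260°) = -0.3857, H₀ = 1.9667 rad.
Bracket: H₀ sin φ sin δ + cos φ cos δ sin H₀ = 1.9667×0.66783×0.39491 + 0.74431×0.91872×0.92263 = 0.518683 + 0.630906 = 1.149589.
Q̄ = (S₀/π) × [bracket] = (1361/π) × 1.149589 = 498.02 W/m².
Ratio Q̄_A / Q̄_B = 342.09 / 498.02 = 0.6869.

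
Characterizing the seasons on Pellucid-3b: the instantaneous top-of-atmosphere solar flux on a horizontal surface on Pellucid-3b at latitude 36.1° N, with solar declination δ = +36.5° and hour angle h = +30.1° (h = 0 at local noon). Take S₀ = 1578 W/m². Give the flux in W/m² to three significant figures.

1.44e+03 W/m²

cos θ_z = sin φ sin δ + cos φ cos δ cos h = 0.350467 + 0.561923 = 0.912390.
Flux = S₀ · cos θ_z = 1578 × 0.912390 = 1440 W/m².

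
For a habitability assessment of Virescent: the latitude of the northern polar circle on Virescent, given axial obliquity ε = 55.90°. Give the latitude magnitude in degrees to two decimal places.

34.10°

The polar circle is the lowest latitude that experiences at least one full rotation of continuous daylight at the northern-summer solstice; it lies at |ϕ| = 90° − ε = 90° − 55.90° = 34.10°.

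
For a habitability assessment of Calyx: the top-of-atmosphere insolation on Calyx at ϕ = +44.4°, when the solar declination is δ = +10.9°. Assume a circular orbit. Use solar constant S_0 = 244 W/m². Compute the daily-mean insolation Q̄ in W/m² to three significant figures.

Q̄ ≈ 71.6 W/m²

cos h₀ = −tan(+44.4°) tan(+10.900°) = -0.1886, h₀ = 1.7605 rad.
Bracket: h₀ sin ϕ sin δ + cos ϕ cos δ sin h₀ = 1.7605×0.69966×0.18910 + 0.71447×0.98196×0.98206 = 0.232924 + 0.688995 = 0.921919.
Q̄ = (S_0/π) × [bracket] = (244/π) × 0.921919 = 71.60 W/m².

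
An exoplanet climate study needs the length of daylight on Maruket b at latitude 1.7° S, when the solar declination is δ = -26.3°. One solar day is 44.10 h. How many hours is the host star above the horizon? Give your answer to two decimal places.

22.26 h

cos h₀ = −tan ϕ · tan δ = −tan(-1.7°) × tan(-26.300°) = -0.0147, so h₀ = 1.5855 rad = 90.84°.
Daylight = 2h₀/(2π) × 44.10 h = (1.5855/π) × 44.10 = 22.26 h.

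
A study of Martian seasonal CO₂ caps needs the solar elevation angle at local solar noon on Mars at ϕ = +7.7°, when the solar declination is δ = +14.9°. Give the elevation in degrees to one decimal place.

82.8°

At local noon the hour angle is zero, so the zenith angle equals |ϕ − δ| = |+7.7° − (+14.900°)| = 7.200°.
Elevation = 90° − 7.200° = 82.8°.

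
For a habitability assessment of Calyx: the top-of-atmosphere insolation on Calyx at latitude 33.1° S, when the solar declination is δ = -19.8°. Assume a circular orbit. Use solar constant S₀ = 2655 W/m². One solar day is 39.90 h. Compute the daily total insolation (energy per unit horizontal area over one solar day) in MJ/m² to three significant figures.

cos H₀ = −tan(-33.1°) tan(-19.800°) = -0.2347, H₀ = 1.8077 rad.
Bracket: H₀ sin φ sin δ + cos φ cos δ sin H₀ = 1.8077×-0.54610×-0.33874 + 0.83772×0.94088×0.97207 = 0.334399 + 0.766180 = 1.100579.
Q̄ = (S₀/π) × [bracket] = (2655/π) × 1.100579 = 930.11 W/m².
Daily total = Q̄ × 39.90 h × 3600 s/h = 930.11 × 39.90 × 3600 / 10⁶ = 133.6 MJ/m².

134 MJ/m²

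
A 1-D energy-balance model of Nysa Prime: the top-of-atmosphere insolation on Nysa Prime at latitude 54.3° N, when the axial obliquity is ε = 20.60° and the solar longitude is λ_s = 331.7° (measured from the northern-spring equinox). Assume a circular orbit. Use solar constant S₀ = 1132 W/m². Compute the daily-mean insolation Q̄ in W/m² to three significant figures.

Q̄ ≈ 136 W/m²

Solar declination: sin δ = sin ε · sin λ_s = sin 20.60° × sin 331.7° = -0.16680, so δ = -9.602°.
cos H₀ = −tan(+54.3°) tan(-9.602°) = 0.2354, H₀ = 1.3331 rad.
Bracket: H₀ sin φ sin δ + cos φ cos δ sin H₀ = 1.3331×0.81208×-0.16680 + 0.58354×0.98599×0.97189 = -0.180575 + 0.559191 = 0.378616.
Q̄ = (S₀/π) × [bracket] = (1132/π) × 0.378616 = 136.4 W/m².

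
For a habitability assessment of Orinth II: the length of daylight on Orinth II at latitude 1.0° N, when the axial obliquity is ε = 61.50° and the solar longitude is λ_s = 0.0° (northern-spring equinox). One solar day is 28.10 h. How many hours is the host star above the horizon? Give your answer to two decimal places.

Solar declination: sin δ = sin ε · sin λ_s = sin 61.50° × sin 0.0° = 0.00000, so δ = +0.000°.
cos H₀ = −tan φ · tan δ = −tan(+1.0°) × tan(+0.000°) = -0.0000, so H₀ = 1.5708 rad = 90.00°.
Daylight = 2H₀/(2π) × 28.10 h = (1.5708/π) × 28.10 = 14.05 h.

14.05 h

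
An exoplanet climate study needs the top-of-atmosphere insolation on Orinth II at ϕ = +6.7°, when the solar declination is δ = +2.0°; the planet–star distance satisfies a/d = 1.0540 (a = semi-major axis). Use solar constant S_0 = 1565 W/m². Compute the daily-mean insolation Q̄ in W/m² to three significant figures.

Q̄ ≈ 553 W/m²

cos h₀ = −tan(+6.7°) tan(+2.000°) = -0.0041, h₀ = 1.5749 rad.
Bracket: h₀ sin ϕ sin δ + cos ϕ cos δ sin h₀ = 1.5749×0.11667×0.03490 + 0.99317×0.99939×0.99999 = 0.006413 + 0.992554 = 0.998967.
Inverse-square distance factor (a/d)² = 1.0540² = 1.110916.
Q̄ = (S_0/π) × 1.110916 × [bracket] = (1565/π) × 1.110916 × 0.998967 = 552.8 W/m².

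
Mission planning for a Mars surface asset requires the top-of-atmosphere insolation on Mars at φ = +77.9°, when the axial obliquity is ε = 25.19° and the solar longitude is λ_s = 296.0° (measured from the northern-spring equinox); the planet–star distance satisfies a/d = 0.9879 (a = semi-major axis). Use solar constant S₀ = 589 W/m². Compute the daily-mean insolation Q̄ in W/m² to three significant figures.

Q̄ ≈ 0.00 W/m²

Solar declination: sin δ = sin ε · sin λ_s = sin 25.19° × sin 296.0° = -0.38255, so δ = -22.491°.
cos H₀ = −tan(+77.9°) tan(-22.491°) = 1.9313 ≥ 1 ⇒ polar night, H₀ = 0 and Q̄ = 0.
Inverse-square distance factor (a/d)² = 0.9879² = 0.975946.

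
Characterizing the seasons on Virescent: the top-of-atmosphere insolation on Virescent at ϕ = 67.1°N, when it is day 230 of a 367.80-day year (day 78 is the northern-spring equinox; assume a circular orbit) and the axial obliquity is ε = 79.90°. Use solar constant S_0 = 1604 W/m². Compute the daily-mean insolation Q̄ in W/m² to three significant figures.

Solar longitude: L_s = 360° × (230 − 78)/367.80 = 148.777°.
sin δ = sin 79.90° × sin 148.777° = 0.51034, so δ = +30.687°.
cos h₀ = −tan(+67.1°) tan(+30.687°) = -1.4049 ≤ −1 ⇒ polar day, h₀ = π.
Bracket: h₀ sin ϕ sin δ + cos ϕ cos δ sin h₀ = 3.1416×0.92119×0.51034 + 0.38912×0.85997×0.00000 = 1.476929 + 0.000000 = 1.476929.
Q̄ = (S_0/π) × [bracket] = (1604/π) × 1.476929 = 754.1 W/m².

Q̄ ≈ 754 W/m²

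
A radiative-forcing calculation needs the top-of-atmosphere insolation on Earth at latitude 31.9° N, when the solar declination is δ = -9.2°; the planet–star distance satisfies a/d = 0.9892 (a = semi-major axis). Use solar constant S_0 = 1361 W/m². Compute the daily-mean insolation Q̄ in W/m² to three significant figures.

cos h₀ = −tan(+31.9°) tan(-9.200°) = 0.1008, h₀ = 1.4698 rad.
Bracket: h₀ sin ϕ sin δ + cos ϕ cos δ sin h₀ = 1.4698×0.52844×-0.15988 + 0.84897×0.98714×0.99491 = -0.124179 + 0.833787 = 0.709608.
Inverse-square distance factor (a/d)² = 0.9892² = 0.978517.
Q̄ = (S_0/π) × 0.978517 × [bracket] = (1361/π) × 0.978517 × 0.709608 = 300.8 W/m².

Q̄ ≈ 301 W/m²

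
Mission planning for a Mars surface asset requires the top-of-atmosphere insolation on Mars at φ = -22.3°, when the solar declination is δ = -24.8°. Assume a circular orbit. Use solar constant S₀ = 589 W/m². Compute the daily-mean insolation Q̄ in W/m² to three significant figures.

cos H₀ = −tan(-22.3°) tan(-24.800°) = -0.1895, H₀ = 1.7615 rad.
Bracket: H₀ sin φ sin δ + cos φ cos δ sin H₀ = 1.7615×-0.37946×-0.41945 + 0.92521×0.90778×0.98188 = 0.280368 + 0.824668 = 1.105036.
Q̄ = (S₀/π) × [bracket] = (589/π) × 1.105036 = 207.2 W/m².

Q̄ ≈ 207 W/m²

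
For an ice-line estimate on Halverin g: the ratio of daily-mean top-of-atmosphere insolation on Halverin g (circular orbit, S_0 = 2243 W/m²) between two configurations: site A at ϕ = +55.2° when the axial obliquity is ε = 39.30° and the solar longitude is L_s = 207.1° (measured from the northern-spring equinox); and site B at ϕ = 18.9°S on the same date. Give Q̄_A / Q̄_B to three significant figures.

Q̄_A / Q̄_B ≈ 0.214

— Configuration A (ϕ=+55.2°):
Solar declination: sin δ = sin ε · sin L_s = sin 39.30° × sin 207.1° = -0.28853, so δ = -16.770°.
cos h₀ = −tan(+55.2°) tan(-16.770°) = 0.4336, h₀ = 1.1223 rad.
Bracket: h₀ sin ϕ sin δ + cos ϕ cos δ sin h₀ = 1.1223×0.82115×-0.28853 + 0.57071×0.95747×0.90111 = -0.265903 + 0.492400 = 0.226497.
Q̄ = (S_0/π) × [bracket] = (2243/π) × 0.226497 = 161.71 W/m².
— Configuration B (ϕ=-18.9°):
cos h₀ = −tan(-18.9°) tan(-16.770°) = -0.1032, h₀ = 1.6742 rad.
Bracket: h₀ sin ϕ sin δ + cos ϕ cos δ sin h₀ = 1.6742×-0.32392×-0.28853 + 0.94609×0.95747×0.99466 = 0.156472 + 0.901016 = 1.057488.
Q̄ = (S_0/π) × [bracket] = (2243/π) × 1.057488 = 755.01 W/m².
Ratio Q̄_A / Q̄_B = 161.71 / 755.01 = 0.2142.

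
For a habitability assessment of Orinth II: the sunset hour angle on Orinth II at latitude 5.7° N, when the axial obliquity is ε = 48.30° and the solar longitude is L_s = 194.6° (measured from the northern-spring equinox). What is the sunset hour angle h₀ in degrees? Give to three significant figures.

Solar declination: sin δ = sin ε · sin L_s = sin 48.30° × sin 194.6° = -0.18820, so δ = -10.848°.
cos h₀ = −tan ϕ · tan δ = −tan(+5.7°) × tan(-10.848°) = 0.0191, so h₀ = 1.5517 rad = 88.90°.

h₀ = 88.9°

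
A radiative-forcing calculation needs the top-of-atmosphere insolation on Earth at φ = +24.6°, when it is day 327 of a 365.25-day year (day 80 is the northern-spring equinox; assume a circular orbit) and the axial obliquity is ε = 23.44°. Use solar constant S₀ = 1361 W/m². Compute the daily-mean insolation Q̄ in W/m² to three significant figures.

Q̄ ≈ 273 W/m²

Solar longitude: λ_s = 360° × (327 − 80)/365.25 = 243.450°.
sin δ = sin 23.44° × sin 243.450° = -0.35584, so δ = -20.845°.
cos H₀ = −tan(+24.6°) tan(-20.845°) = 0.1743, H₀ = 1.3956 rad.
Bracket: H₀ sin φ sin δ + cos φ cos δ sin H₀ = 1.3956×0.41628×-0.35584 + 0.90924×0.93455×0.98469 = -0.206729 + 0.836721 = 0.629992.
Q̄ = (S₀/π) × [bracket] = (1361/π) × 0.629992 = 272.9 W/m².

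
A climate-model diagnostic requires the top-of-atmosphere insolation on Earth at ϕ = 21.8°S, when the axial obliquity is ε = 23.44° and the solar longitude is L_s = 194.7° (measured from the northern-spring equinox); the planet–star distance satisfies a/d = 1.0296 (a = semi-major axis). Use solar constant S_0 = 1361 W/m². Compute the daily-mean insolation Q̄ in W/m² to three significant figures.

Solar declination: sin δ = sin ε · sin L_s = sin 23.44° × sin 194.7° = -0.10094, so δ = -5.793°.
cos h₀ = −tan(-21.8°) tan(-5.793°) = -0.0406, h₀ = 1.6114 rad.
Bracket: h₀ sin ϕ sin δ + cos ϕ cos δ sin h₀ = 1.6114×-0.37137×-0.10094 + 0.92849×0.99489×0.99918 = 0.060405 + 0.922988 = 0.983393.
Inverse-square distance factor (a/d)² = 1.0296² = 1.060076.
Q̄ = (S_0/π) × 1.060076 × [bracket] = (1361/π) × 1.060076 × 0.983393 = 451.6 W/m².

Q̄ ≈ 452 W/m²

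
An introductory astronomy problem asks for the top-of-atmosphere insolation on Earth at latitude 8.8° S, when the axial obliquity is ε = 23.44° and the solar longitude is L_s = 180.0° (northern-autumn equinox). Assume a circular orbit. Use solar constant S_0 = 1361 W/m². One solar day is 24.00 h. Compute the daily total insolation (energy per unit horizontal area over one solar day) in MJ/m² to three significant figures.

Solar declination: sin δ = sin ε · sin L_s = sin 23.44° × sin 180.0° = 0.00000, so δ = +0.000°.
cos h₀ = −tan(-8.8°) tan(+0.000°) = 0.0000, h₀ = 1.5708 rad.
Bracket: h₀ sin ϕ sin δ + cos ϕ cos δ sin h₀ = 1.5708×-0.15299×0.00000 + 0.98823×1.00000×1.00000 = -0.000000 + 0.988230 = 0.988230.
Q̄ = (S_0/π) × [bracket] = (1361/π) × 0.988230 = 428.12 W/m².
Daily total = Q̄ × 24.00 h × 3600 s/h = 428.12 × 24.00 × 3600 / 10⁶ = 36.99 MJ/m².

37.0 MJ/m²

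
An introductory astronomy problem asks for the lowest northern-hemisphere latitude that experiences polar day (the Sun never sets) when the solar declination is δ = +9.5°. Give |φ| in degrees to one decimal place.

Polar day requires cos H₀ = −tan φ tan δ ≤ −1, i.e. tan φ tan δ ≥ 1.
The boundary is |tan φ| · |tan δ| = 1, so |φ| = 90° − |δ| = 90° − 9.5° = 80.5° in the northern hemisphere.

|φ| = 80.5°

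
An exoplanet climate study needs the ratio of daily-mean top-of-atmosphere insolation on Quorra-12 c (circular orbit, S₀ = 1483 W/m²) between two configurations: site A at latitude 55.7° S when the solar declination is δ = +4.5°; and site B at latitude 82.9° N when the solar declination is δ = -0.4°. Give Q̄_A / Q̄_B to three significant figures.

Q̄_A / Q̄_B ≈ 4.11

— Configuration A (φ=-55.7°):
cos H₀ = −tan(-55.7°) tan(+4.500°) = 0.1154, H₀ = 1.4552 rad.
Bracket: H₀ sin φ sin δ + cos φ cos δ sin H₀ = 1.4552×-0.82610×0.07846 + 0.56353×0.99692×0.99332 = -0.094320 + 0.558042 = 0.463722.
Q̄ = (S₀/π) × [bracket] = (1483/π) × 0.463722 = 218.90 W/m².
— Configuration B (φ=+82.9°):
cos H₀ = −tan(+82.9°) tan(-0.400°) = 0.0561, H₀ = 1.5147 rad.
Bracket: H₀ sin φ sin δ + cos φ cos δ sin H₀ = 1.5147×0.99233×-0.00698 + 0.12360×0.99998×0.99843 = -0.010492 + 0.123403 = 0.112911.
Q̄ = (S₀/π) × [bracket] = (1483/π) × 0.112911 = 53.300 W/m².
Ratio Q̄_A / Q̄_B = 218.90 / 53.300 = 4.107.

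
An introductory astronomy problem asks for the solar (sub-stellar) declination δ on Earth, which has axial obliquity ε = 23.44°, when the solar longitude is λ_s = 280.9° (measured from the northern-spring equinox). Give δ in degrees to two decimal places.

δ = -22.99°

sin δ = sin ε · sin λ_s = sin 23.44° × sin 280.9° = -0.390612.
δ = arcsin(-0.390612) = -22.99°.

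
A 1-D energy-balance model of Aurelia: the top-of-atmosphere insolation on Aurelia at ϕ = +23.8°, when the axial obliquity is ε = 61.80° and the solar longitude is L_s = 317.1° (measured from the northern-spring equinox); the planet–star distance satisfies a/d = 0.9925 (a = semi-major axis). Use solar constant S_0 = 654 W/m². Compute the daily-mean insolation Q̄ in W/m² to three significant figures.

Q̄ ≈ 80.4 W/m²

Solar declination: sin δ = sin ε · sin L_s = sin 61.80° × sin 317.1° = -0.59992, so δ = -36.864°.
cos h₀ = −tan(+23.8°) tan(-36.864°) = 0.3307, h₀ = 1.2337 rad.
Bracket: h₀ sin ϕ sin δ + cos ϕ cos δ sin h₀ = 1.2337×0.40355×-0.59992 + 0.91496×0.80006×0.94373 = -0.298676 + 0.690832 = 0.392156.
Inverse-square distance factor (a/d)² = 0.9925² = 0.985056.
Q̄ = (S_0/π) × 0.985056 × [bracket] = (654/π) × 0.985056 × 0.392156 = 80.42 W/m².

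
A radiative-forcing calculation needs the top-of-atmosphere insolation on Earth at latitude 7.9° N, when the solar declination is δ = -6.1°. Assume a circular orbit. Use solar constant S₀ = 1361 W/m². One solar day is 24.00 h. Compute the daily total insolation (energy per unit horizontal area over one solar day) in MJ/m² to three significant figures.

cos H₀ = −tan(+7.9°) tan(-6.100°) = 0.0148, H₀ = 1.5560 rad.
Bracket: H₀ sin φ sin δ + cos φ cos δ sin H₀ = 1.5560×0.13744×-0.10626 + 0.99051×0.99434×0.99989 = -0.022724 + 0.984795 = 0.962071.
Q̄ = (S₀/π) × [bracket] = (1361/π) × 0.962071 = 416.79 W/m².
Daily total = Q̄ × 24.00 h × 3600 s/h = 416.79 × 24.00 × 3600 / 10⁶ = 36.01 MJ/m².

36.0 MJ/m²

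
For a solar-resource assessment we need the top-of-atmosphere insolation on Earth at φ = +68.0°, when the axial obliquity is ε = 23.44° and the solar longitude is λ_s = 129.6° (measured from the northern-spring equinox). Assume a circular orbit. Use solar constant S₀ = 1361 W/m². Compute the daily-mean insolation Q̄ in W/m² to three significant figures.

Q̄ ≈ 400 W/m²

Solar declination: sin δ = sin ε · sin λ_s = sin 23.44° × sin 129.6° = 0.30650, so δ = +17.849°.
cos H₀ = −tan(+68.0°) tan(+17.849°) = -0.7970, H₀ = 2.4931 rad.
Bracket: H₀ sin φ sin δ + cos φ cos δ sin H₀ = 2.4931×0.92718×0.30650 + 0.37461×0.95187×0.60401 = 0.708491 + 0.215378 = 0.923869.
Q̄ = (S₀/π) × [bracket] = (1361/π) × 0.923869 = 400.2 W/m².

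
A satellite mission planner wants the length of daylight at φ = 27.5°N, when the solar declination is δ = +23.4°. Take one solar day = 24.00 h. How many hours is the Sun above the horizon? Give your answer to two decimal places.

cos H₀ = −tan φ · tan δ = −tan(+27.5°) × tan(+23.400°) = -0.2253, so H₀ = 1.7980 rad = 103.02°.
Daylight = 2H₀/(2π) × 24.00 h = (1.7980/π) × 24.00 = 13.74 h.

13.74 h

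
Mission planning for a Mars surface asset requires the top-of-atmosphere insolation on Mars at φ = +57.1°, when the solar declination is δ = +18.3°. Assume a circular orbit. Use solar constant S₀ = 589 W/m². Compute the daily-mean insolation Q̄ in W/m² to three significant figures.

Q̄ ≈ 187 W/m²

cos H₀ = −tan(+57.1°) tan(+18.300°) = -0.5112, H₀ = 2.1074 rad.
Bracket: H₀ sin φ sin δ + cos φ cos δ sin H₀ = 2.1074×0.83962×0.31399 + 0.54317×0.94943×0.85945 = 0.555579 + 0.443220 = 0.998799.
Q̄ = (S₀/π) × [bracket] = (589/π) × 0.998799 = 187.3 W/m².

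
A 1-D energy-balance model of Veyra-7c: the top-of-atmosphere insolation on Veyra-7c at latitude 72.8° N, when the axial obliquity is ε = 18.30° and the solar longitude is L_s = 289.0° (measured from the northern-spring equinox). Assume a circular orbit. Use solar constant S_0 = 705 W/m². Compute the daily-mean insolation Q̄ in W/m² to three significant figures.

Q̄ ≈ 0.00 W/m²

Solar declination: sin δ = sin ε · sin L_s = sin 18.30° × sin 289.0° = -0.29689, so δ = -17.271°.
cos h₀ = −tan(+72.8°) tan(-17.271°) = 1.0044 ≥ 1 ⇒ polar night, h₀ = 0 and Q̄ = 0.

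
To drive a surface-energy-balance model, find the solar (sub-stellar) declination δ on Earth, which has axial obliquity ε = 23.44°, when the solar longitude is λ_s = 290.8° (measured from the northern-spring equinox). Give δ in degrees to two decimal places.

δ = -21.83°

sin δ = sin ε · sin λ_s = sin 23.44° × sin 290.8° = -0.371863.
δ = arcsin(-0.371863) = -21.83°.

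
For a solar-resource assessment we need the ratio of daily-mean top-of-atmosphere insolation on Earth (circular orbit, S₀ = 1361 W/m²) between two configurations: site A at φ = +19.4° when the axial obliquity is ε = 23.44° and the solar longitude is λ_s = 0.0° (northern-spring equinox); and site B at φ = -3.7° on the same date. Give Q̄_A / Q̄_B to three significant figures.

Q̄_A / Q̄_B ≈ 0.945

— Configuration A (φ=+19.4°):
Solar declination: sin δ = sin ε · sin λ_s = sin 23.44° × sin 0.0° = 0.00000, so δ = +0.000°.
cos H₀ = −tan(+19.4°) tan(+0.000°) = -0.0000, H₀ = 1.5708 rad.
Bracket: H₀ sin φ sin δ + cos φ cos δ sin H₀ = 1.5708×0.33216×0.00000 + 0.94322×1.00000×1.00000 = 0.000000 + 0.943220 = 0.943220.
Q̄ = (S₀/π) × [bracket] = (1361/π) × 0.943220 = 408.62 W/m².
— Configuration B (φ=-3.7°):
cos H₀ = −tan(-3.7°) tan(+0.000°) = 0.0000, H₀ = 1.5708 rad.
Bracket: H₀ sin φ sin δ + cos φ cos δ sin H₀ = 1.5708×-0.06453×0.00000 + 0.99792×1.00000×1.00000 = -0.000000 + 0.997920 = 0.997920.
Q̄ = (S₀/π) × [bracket] = (1361/π) × 0.997920 = 432.32 W/m².
Ratio Q̄_A / Q̄_B = 408.62 / 432.32 = 0.9452.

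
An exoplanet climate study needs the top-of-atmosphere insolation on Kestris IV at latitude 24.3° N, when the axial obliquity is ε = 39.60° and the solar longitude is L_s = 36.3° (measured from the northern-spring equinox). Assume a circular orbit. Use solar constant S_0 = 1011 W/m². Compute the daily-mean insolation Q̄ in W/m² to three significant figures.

Solar declination: sin δ = sin ε · sin L_s = sin 39.60° × sin 36.3° = 0.37736, so δ = +22.170°.
cos h₀ = −tan(+24.3°) tan(+22.170°) = -0.1840, h₀ = 1.7558 rad.
Bracket: h₀ sin ϕ sin δ + cos ϕ cos δ sin h₀ = 1.7558×0.41151×0.37736 + 0.91140×0.92607×0.98293 = 0.272654 + 0.829613 = 1.102267.
Q̄ = (S_0/π) × [bracket] = (1011/π) × 1.102267 = 354.7 W/m².

Q̄ ≈ 355 W/m²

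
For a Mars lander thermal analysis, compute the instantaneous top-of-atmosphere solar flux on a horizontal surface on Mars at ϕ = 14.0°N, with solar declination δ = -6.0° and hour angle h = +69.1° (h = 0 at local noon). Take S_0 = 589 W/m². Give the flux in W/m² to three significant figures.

188 W/m²

cos θ_z = sin ϕ sin δ + cos ϕ cos δ cos h = -0.025288 + 0.344245 = 0.318957.
Flux = S_0 · cos θ_z = 589 × 0.318957 = 187.9 W/m².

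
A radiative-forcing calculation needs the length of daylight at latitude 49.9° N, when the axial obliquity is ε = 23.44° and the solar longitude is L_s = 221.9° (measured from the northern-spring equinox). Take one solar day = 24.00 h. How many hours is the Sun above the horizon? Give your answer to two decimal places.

Solar declination: sin δ = sin ε · sin L_s = sin 23.44° × sin 221.9° = -0.26566, so δ = -15.406°.
cos h₀ = −tan ϕ · tan δ = −tan(+49.9°) × tan(-15.406°) = 0.3272, so h₀ = 1.2374 rad = 70.90°.
Daylight = 2h₀/(2π) × 24.00 h = (1.2374/π) × 24.00 = 9.45 h.

9.45 h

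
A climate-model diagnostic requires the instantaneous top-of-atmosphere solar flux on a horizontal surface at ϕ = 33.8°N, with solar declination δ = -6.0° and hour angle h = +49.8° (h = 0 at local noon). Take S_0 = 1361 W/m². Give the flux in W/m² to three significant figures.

647 W/m²

cos θ_z = sin ϕ sin δ + cos ϕ cos δ cos h = -0.058149 + 0.533427 = 0.475278.
Flux = S_0 · cos θ_z = 1361 × 0.475278 = 646.9 W/m².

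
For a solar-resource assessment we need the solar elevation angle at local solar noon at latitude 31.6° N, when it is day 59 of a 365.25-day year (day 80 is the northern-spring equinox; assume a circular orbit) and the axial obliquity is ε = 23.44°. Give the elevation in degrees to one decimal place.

Solar longitude: L_s = 360° × (59 − 80)/365.25 = -20.698°, i.e. -20.698° + 360° = 339.302°.
sin δ = sin 23.44° × sin 339.302° = -0.14060, so δ = -8.082°.
At local noon the hour angle is zero, so the zenith angle equals |ϕ − δ| = |+31.6° − (-8.082°)| = 39.682°.
Elevation = 90° − 39.682° = 50.3°.

50.3°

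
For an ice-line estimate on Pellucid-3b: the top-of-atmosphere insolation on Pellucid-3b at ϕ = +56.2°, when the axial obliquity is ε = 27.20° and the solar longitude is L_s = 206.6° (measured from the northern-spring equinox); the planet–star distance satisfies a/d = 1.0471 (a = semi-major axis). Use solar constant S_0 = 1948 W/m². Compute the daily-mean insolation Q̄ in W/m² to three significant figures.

Solar declination: sin δ = sin ε · sin L_s = sin 27.20° × sin 206.6° = -0.20467, so δ = -11.810°.
cos h₀ = −tan(+56.2°) tan(-11.810°) = 0.3123, h₀ = 1.2531 rad.
Bracket: h₀ sin ϕ sin δ + cos ϕ cos δ sin h₀ = 1.2531×0.83098×-0.20467 + 0.55630×0.97883×0.94997 = -0.213123 + 0.517281 = 0.304158.
Inverse-square distance factor (a/d)² = 1.0471² = 1.096418.
Q̄ = (S_0/π) × 1.096418 × [bracket] = (1948/π) × 1.096418 × 0.304158 = 206.8 W/m².

Q̄ ≈ 207 W/m²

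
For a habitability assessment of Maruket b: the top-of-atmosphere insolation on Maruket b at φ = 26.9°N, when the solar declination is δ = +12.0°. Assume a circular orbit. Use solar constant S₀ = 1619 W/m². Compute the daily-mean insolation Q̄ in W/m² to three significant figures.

Q̄ ≈ 528 W/m²

cos H₀ = −tan(+26.9°) tan(+12.000°) = -0.1078, H₀ = 1.6788 rad.
Bracket: H₀ sin φ sin δ + cos φ cos δ sin H₀ = 1.6788×0.45243×0.20791 + 0.89180×0.97815×0.99417 = 0.157916 + 0.867229 = 1.025145.
Q̄ = (S₀/π) × [bracket] = (1619/π) × 1.025145 = 528.3 W/m².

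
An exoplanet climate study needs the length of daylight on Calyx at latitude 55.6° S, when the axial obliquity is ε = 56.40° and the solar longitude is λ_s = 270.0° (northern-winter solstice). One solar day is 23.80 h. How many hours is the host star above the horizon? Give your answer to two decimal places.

Solar declination: sin δ = sin ε · sin λ_s = sin 56.40° × sin 270.0° = -0.83292, so δ = -56.400°.
Sunrise equation: cos H₀ = −tan φ · tan δ = -2.1982 ≤ −1, so the host star never sets (polar day) and H₀ = π.
Daylight = 2H₀/(2π) × 23.80 h = (3.1416/π) × 23.80 = 23.80 h.

23.80 h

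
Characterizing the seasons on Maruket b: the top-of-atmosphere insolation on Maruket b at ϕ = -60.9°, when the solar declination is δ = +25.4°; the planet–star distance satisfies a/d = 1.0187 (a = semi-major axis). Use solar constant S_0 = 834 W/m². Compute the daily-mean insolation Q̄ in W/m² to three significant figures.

Q̄ ≈ 6.47 W/m²

cos h₀ = −tan(-60.9°) tan(+25.400°) = 0.8531, h₀ = 0.5489 rad.
Bracket: h₀ sin ϕ sin δ + cos ϕ cos δ sin h₀ = 0.5489×-0.87377×0.42894 + 0.48634×0.90334×0.52173 = -0.205725 + 0.229212 = 0.023487.
Inverse-square distance factor (a/d)² = 1.0187² = 1.037750.
Q̄ = (S_0/π) × 1.037750 × [bracket] = (834/π) × 1.037750 × 0.023487 = 6.470 W/m².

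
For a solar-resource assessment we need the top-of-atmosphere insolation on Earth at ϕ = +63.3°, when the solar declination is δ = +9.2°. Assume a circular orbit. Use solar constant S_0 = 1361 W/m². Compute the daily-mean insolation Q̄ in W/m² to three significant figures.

cos h₀ = −tan(+63.3°) tan(+9.200°) = -0.3220, h₀ = 1.8987 rad.
Bracket: h₀ sin ϕ sin δ + cos ϕ cos δ sin h₀ = 1.8987×0.89337×0.15988 + 0.44932×0.98714×0.94673 = 0.271195 + 0.419914 = 0.691109.
Q̄ = (S_0/π) × [bracket] = (1361/π) × 0.691109 = 299.4 W/m².

Q̄ ≈ 299 W/m²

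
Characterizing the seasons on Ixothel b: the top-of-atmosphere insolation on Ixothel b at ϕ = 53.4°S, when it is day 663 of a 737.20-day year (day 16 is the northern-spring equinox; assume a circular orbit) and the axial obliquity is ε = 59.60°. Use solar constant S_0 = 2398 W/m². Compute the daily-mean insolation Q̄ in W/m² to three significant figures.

Q̄ ≈ 1.15e+03 W/m²

Solar longitude: L_s = 360° × (663 − 16)/737.20 = 315.952°.
sin δ = sin 59.60° × sin 315.952° = -0.59967, so δ = -36.846°.
cos h₀ = −tan(-53.4°) tan(-36.846°) = -1.0090 ≤ −1 ⇒ polar day, h₀ = π.
Bracket: h₀ sin ϕ sin δ + cos ϕ cos δ sin h₀ = 3.1416×-0.80282×-0.59967 + 0.59622×0.80025×0.00000 = 1.512451 + 0.000000 = 1.512451.
Q̄ = (S_0/π) × [bracket] = (2398/π) × 1.512451 = 1154 W/m².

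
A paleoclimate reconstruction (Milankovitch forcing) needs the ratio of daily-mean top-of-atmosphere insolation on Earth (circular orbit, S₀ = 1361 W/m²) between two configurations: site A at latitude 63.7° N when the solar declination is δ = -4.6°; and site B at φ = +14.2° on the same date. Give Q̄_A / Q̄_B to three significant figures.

— Configuration A (φ=+63.7°):
cos H₀ = −tan(+63.7°) tan(-4.600°) = 0.1628, H₀ = 1.4073 rad.
Bracket: H₀ sin φ sin δ + cos φ cos δ sin H₀ = 1.4073×0.89649×-0.08020 + 0.44307×0.99678×0.98666 = -0.101183 + 0.435752 = 0.334569.
Q̄ = (S₀/π) × [bracket] = (1361/π) × 0.334569 = 144.94 W/m².
— Configuration B (φ=+14.2°):
cos H₀ = −tan(+14.2°) tan(-4.600°) = 0.0204, H₀ = 1.5504 rad.
Bracket: H₀ sin φ sin δ + cos φ cos δ sin H₀ = 1.5504×0.24531×-0.08020 + 0.96945×0.99678×0.99979 = -0.030502 + 0.966125 = 0.935623.
Q̄ = (S₀/π) × [bracket] = (1361/π) × 0.935623 = 405.33 W/m².
Ratio Q̄_A / Q̄_B = 144.94 / 405.33 = 0.3576.

Q̄_A / Q̄_B ≈ 0.358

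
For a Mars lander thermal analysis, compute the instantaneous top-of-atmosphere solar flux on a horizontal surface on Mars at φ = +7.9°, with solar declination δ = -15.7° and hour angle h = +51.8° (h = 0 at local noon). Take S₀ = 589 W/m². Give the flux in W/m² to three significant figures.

cos θ_z = sin φ sin δ + cos φ cos δ cos h = -0.037193 + 0.589687 = 0.552494.
Flux = S₀ · cos θ_z = 589 × 0.552494 = 325.4 W/m².

325 W/m²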